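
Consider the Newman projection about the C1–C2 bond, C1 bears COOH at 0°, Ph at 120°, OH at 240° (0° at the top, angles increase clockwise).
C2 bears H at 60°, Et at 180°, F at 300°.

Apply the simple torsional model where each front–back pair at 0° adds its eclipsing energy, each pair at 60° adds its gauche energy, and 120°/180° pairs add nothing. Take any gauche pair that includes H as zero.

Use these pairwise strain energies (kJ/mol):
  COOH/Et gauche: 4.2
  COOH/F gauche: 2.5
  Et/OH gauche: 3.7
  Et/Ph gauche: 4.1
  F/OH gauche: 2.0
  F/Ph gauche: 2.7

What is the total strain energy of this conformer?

This conformer is staggered. COOH at 0° is gauche with F at 300° (2.5); Ph at 120° is gauche with Et at 180° (4.1); OH at 240° is gauche with Et at 180° (3.7); OH at 240° is gauche with F at 300° (2.0). Total 12.3 kJ/mol.

12.3 kJ/mol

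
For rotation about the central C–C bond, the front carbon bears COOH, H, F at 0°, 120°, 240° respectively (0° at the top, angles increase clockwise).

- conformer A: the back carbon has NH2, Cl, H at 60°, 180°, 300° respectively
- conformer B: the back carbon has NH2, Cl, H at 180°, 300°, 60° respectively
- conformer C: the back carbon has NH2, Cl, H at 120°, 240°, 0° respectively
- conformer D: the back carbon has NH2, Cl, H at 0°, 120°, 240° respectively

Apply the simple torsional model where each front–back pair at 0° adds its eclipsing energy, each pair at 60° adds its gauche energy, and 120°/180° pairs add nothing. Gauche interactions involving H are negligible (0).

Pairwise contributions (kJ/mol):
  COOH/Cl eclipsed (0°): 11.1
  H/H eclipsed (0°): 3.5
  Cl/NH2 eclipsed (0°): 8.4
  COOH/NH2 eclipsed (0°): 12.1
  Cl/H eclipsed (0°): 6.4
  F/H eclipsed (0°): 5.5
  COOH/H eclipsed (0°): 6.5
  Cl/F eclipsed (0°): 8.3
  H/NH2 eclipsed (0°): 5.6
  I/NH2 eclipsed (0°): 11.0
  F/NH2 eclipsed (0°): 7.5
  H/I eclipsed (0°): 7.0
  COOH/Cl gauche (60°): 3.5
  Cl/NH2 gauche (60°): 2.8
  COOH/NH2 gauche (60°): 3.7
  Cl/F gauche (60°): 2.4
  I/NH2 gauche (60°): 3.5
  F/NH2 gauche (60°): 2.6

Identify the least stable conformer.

D

A (staggered): COOH(0°)/NH2(60°) gauche 3.7; F(240°)/Cl(180°) gauche 2.4 → 6.1 kJ/mol.
B (staggered): COOH(0°)/Cl(300°) gauche 3.5; F(240°)/NH2(180°) gauche 2.6; F(240°)/Cl(300°) gauche 2.4 → 8.5 kJ/mol.
C (eclipsed): COOH(0°)/H(0°) eclipsed 6.5; H(120°)/NH2(120°) eclipsed 5.6; F(240°)/Cl(240°) eclipsed 8.3 → 20.4 kJ/mol.
D (eclipsed): COOH(0°)/NH2(0°) eclipsed 12.1; H(120°)/Cl(120°) eclipsed 6.4; F(240°)/H(240°) eclipsed 5.5 → 24.0 kJ/mol.
D has the highest total (24.0 kJ/mol).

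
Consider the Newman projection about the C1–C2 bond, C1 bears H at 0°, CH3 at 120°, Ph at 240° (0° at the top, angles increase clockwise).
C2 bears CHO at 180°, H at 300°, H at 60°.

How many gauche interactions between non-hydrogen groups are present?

2

Non-H gauche pairs: CH3(120°)/CHO(180°); Ph(240°)/CHO(180°) — 2 interactions.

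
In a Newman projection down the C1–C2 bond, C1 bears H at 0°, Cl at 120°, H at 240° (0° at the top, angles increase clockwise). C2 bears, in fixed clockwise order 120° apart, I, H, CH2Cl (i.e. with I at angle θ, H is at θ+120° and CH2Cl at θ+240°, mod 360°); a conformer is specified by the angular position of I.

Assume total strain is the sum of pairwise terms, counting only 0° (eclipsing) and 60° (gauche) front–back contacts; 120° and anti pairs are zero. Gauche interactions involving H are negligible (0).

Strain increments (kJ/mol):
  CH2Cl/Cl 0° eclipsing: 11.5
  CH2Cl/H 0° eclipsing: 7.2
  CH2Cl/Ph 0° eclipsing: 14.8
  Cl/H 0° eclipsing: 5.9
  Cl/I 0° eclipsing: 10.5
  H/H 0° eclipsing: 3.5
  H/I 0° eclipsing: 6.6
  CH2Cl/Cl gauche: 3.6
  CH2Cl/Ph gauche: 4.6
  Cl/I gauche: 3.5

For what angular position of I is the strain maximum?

I at 0° (eclipsed): H–I eclipsed, Cl–H eclipsed, H–CH2Cl eclipsed; 6.6 + 5.9 + 7.2 = 19.7 kJ/mol.
I at 60° (staggered): Cl–I gauche; 3.5 = 3.5 kJ/mol.
I at 120° (eclipsed): H–CH2Cl eclipsed, Cl–I eclipsed, H–H eclipsed; 7.2 + 10.5 + 3.5 = 21.2 kJ/mol.
I at 180° (staggered): Cl–I gauche, Cl–CH2Cl gauche; 3.5 + 3.6 = 7.1 kJ/mol.
I at 240° (eclipsed): H–H eclipsed, Cl–CH2Cl eclipsed, H–I eclipsed; 3.5 + 11.5 + 6.6 = 21.6 kJ/mol.
I at 300° (staggered): Cl–CH2Cl gauche; 3.6 = 3.6 kJ/mol.
The maximum (21.6 kJ/mol) occurs with I at 240°.

240°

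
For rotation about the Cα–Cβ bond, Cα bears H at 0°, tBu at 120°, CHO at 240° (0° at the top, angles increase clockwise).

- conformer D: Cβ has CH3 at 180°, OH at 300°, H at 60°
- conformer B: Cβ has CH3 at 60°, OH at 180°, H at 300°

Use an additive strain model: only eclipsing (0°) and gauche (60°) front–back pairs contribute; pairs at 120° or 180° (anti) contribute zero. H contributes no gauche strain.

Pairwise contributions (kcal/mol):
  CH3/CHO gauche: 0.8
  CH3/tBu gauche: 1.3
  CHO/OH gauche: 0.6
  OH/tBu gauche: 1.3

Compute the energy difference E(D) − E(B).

D (staggered): tBu–CH3 gauche, CHO–CH3 gauche, CHO–OH gauche; 1.3 + 0.8 + 0.6 = 2.7 kcal/mol.
B (staggered): tBu–CH3 gauche, tBu–OH gauche, CHO–OH gauche; 1.3 + 1.3 + 0.6 = 3.2 kcal/mol.
E(D) − E(B) = 2.7 − 3.2 = -0.5 kcal/mol.

-0.5 kcal/mol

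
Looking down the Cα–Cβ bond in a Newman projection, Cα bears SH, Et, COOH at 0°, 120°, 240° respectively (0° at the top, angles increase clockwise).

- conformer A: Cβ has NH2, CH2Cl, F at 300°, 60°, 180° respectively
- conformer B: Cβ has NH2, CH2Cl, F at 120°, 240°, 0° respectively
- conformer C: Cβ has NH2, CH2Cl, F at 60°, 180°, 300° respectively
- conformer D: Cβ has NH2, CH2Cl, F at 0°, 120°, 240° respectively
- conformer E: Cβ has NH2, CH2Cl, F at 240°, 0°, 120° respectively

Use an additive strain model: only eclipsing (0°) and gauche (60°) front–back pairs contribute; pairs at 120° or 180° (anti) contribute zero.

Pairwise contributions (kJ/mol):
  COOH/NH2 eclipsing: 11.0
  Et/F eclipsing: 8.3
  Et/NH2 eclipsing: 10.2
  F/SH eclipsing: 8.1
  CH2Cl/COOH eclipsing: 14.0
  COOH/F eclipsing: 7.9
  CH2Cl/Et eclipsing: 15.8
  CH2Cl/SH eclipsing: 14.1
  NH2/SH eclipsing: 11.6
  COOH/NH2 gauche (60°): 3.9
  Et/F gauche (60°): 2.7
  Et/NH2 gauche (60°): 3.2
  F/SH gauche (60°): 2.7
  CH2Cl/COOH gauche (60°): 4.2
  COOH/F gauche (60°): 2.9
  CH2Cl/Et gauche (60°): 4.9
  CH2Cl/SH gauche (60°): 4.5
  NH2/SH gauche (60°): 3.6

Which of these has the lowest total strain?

A (staggered): SH–NH2 gauche, SH–CH2Cl gauche, Et–CH2Cl gauche, Et–F gauche, COOH–NH2 gauche, COOH–F gauche; 3.6 + 4.5 + 4.9 + 2.7 + 3.9 + 2.9 = 22.5 kJ/mol.
B (eclipsed): SH–F eclipsed, Et–NH2 eclipsed, COOH–CH2Cl eclipsed; 8.1 + 10.2 + 14.0 = 32.3 kJ/mol.
C (staggered): SH–NH2 gauche, SH–F gauche, Et–NH2 gauche, Et–CH2Cl gauche, COOH–CH2Cl gauche, COOH–F gauche; 3.6 + 2.7 + 3.2 + 4.9 + 4.2 + 2.9 = 21.5 kJ/mol.
D (eclipsed): SH–NH2 eclipsed, Et–CH2Cl eclipsed, COOH–F eclipsed; 11.6 + 15.8 + 7.9 = 35.3 kJ/mol.
E (eclipsed): SH–CH2Cl eclipsed, Et–F eclipsed, COOH–NH2 eclipsed; 14.1 + 8.3 + 11.0 = 33.4 kJ/mol.
C has the lowest total (21.5 kJ/mol).

C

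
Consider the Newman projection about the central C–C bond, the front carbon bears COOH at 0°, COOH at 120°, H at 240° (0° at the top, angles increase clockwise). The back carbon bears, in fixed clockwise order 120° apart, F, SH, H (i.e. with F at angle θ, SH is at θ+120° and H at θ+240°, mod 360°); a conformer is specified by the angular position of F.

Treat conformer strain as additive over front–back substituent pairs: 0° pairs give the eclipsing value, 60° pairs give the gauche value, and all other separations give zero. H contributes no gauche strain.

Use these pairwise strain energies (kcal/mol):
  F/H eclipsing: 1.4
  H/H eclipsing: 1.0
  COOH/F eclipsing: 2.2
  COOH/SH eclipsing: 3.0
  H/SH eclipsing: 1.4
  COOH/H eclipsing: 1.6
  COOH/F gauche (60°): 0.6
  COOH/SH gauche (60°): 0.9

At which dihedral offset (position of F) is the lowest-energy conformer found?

F at 0° (eclipsed): COOH(0°)/F(0°) eclipsed 2.2; COOH(120°)/SH(120°) eclipsed 3.0; H(240°)/H(240°) eclipsed 1.0 → 6.2 kcal/mol.
F at 60° (staggered): COOH(0°)/F(60°) gauche 0.6; COOH(120°)/F(60°) gauche 0.6; COOH(120°)/SH(180°) gauche 0.9 → 2.1 kcal/mol.
F at 120° (eclipsed): COOH(0°)/H(0°) eclipsed 1.6; COOH(120°)/F(120°) eclipsed 2.2; H(240°)/SH(240°) eclipsed 1.4 → 5.2 kcal/mol.
F at 180° (staggered): COOH(0°)/SH(300°) gauche 0.9; COOH(120°)/F(180°) gauche 0.6 → 1.5 kcal/mol.
F at 240° (eclipsed): COOH(0°)/SH(0°) eclipsed 3.0; COOH(120°)/H(120°) eclipsed 1.6; H(240°)/F(240°) eclipsed 1.4 → 6.0 kcal/mol.
F at 300° (staggered): COOH(0°)/F(300°) gauche 0.6; COOH(0°)/SH(60°) gauche 0.9; COOH(120°)/SH(60°) gauche 0.9 → 2.4 kcal/mol.
The minimum (1.5 kcal/mol) occurs with F at 180°.

180°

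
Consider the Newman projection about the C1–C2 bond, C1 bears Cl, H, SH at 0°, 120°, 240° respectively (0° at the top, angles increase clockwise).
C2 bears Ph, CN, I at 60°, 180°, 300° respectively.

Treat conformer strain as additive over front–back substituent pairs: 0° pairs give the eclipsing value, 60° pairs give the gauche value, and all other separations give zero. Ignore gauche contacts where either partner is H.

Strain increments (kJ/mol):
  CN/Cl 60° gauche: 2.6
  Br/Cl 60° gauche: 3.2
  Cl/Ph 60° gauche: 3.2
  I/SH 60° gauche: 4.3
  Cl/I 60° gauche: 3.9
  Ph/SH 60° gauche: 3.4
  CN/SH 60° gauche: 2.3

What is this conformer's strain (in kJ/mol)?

13.7 kJ/mol

This conformer (staggered): Cl–Ph gauche, Cl–I gauche, SH–CN gauche, SH–I gauche; 3.2 + 3.9 + 2.3 + 4.3 = 13.7 kJ/mol.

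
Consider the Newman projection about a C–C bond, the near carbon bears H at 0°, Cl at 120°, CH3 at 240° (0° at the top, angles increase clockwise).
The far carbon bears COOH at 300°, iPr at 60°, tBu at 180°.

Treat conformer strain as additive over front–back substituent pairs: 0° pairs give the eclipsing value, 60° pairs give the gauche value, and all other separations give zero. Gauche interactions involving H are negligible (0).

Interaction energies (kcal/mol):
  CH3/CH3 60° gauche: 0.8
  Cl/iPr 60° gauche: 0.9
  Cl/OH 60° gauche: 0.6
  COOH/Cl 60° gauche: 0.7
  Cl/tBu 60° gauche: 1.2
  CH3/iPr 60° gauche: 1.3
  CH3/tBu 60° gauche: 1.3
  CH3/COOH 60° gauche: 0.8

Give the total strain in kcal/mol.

This conformer (staggered): Cl(120°)/iPr(60°) gauche 0.9; Cl(120°)/tBu(180°) gauche 1.2; CH3(240°)/COOH(300°) gauche 0.8; CH3(240°)/tBu(180°) gauche 1.3 → 4.2 kcal/mol.

4.2 kcal/mol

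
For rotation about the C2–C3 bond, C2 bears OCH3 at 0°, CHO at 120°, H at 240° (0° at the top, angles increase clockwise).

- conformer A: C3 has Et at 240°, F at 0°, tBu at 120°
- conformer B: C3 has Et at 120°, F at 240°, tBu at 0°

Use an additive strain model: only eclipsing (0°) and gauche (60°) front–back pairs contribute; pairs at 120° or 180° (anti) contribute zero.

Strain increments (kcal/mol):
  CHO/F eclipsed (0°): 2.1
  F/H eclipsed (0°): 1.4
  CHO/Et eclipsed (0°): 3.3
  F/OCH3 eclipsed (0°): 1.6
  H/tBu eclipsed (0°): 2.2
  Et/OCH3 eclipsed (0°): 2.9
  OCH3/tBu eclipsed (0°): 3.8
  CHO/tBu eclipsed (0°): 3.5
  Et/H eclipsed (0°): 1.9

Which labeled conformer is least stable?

A (eclipsed): OCH3–F eclipsed, CHO–tBu eclipsed, H–Et eclipsed; 1.6 + 3.5 + 1.9 = 7.0 kcal/mol.
B (eclipsed): OCH3–tBu eclipsed, CHO–Et eclipsed, H–F eclipsed; 3.8 + 3.3 + 1.4 = 8.5 kcal/mol.
B has the highest total (8.5 kcal/mol).

B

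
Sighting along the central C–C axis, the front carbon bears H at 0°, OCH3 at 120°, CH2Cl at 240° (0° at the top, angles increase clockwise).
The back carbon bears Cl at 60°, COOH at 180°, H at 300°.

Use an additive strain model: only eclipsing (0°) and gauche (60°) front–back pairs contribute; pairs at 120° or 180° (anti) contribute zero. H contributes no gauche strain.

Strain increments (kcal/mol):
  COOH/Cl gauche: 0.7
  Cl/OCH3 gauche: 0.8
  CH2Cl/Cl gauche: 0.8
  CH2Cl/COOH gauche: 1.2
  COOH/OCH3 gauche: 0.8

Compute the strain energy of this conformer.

This conformer (staggered): OCH3(120°)/Cl(60°) gauche 0.8; OCH3(120°)/COOH(180°) gauche 0.8; CH2Cl(240°)/COOH(180°) gauche 1.2 → 2.8 kcal/mol.

2.8 kcal/mol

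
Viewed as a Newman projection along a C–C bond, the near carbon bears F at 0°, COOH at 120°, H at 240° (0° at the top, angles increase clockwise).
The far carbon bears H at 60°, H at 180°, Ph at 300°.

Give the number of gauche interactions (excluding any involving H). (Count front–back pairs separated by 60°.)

Non-H gauche pairs: F(0°)/Ph(300°) — 1 interaction.

1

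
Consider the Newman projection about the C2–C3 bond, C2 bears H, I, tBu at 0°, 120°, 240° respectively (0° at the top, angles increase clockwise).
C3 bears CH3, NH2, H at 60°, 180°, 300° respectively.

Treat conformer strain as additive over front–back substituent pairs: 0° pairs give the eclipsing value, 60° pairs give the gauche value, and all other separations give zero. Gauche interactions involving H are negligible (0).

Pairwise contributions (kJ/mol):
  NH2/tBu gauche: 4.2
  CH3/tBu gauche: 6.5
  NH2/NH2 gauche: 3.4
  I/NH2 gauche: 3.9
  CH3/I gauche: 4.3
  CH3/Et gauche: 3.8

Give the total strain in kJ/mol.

12.4 kJ/mol

This conformer is staggered. I at 120° is gauche with CH3 at 60° (4.3); I at 120° is gauche with NH2 at 180° (3.9); tBu at 240° is gauche with NH2 at 180° (4.2). Total 12.4 kJ/mol.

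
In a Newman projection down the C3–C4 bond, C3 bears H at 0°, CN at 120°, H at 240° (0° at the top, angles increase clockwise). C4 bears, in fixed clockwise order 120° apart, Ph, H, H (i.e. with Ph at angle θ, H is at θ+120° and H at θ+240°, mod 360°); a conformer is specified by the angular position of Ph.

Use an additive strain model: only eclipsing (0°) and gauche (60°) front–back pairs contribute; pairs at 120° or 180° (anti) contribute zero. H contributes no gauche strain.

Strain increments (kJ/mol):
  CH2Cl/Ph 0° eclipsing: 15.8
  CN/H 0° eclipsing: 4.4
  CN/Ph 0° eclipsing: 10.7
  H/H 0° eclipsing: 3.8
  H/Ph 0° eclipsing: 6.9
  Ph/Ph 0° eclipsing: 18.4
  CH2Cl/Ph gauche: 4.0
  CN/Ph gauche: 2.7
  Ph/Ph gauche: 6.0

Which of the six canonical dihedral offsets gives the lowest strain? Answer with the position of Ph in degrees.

Ph at 0° (eclipsed): H–Ph eclipsed, CN–H eclipsed, H–H eclipsed; 6.9 + 4.4 + 3.8 = 15.1 kJ/mol.
Ph at 60° (staggered): CN–Ph gauche; 2.7 = 2.7 kJ/mol.
Ph at 120° (eclipsed): H–H eclipsed, CN–Ph eclipsed, H–H eclipsed; 3.8 + 10.7 + 3.8 = 18.3 kJ/mol.
Ph at 180° (staggered): CN–Ph gauche; 2.7 = 2.7 kJ/mol.
Ph at 240° (eclipsed): H–H eclipsed, CN–H eclipsed, H–Ph eclipsed; 3.8 + 4.4 + 6.9 = 15.1 kJ/mol.
Ph at 300° (staggered): no non-H gauche contacts → 0.0 kJ/mol.
The minimum (0.0 kJ/mol) occurs with Ph at 300°.

300°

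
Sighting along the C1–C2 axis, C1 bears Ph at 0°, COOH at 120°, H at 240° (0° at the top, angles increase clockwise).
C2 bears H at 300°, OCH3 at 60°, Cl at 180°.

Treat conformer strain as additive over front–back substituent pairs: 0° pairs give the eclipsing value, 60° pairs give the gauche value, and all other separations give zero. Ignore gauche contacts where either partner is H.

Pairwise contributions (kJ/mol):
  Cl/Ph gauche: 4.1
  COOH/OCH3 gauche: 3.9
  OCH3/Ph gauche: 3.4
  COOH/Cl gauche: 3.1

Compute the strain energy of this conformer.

10.4 kJ/mol

This conformer (staggered): Ph(0°)/OCH3(60°) gauche 3.4; COOH(120°)/OCH3(60°) gauche 3.9; COOH(120°)/Cl(180°) gauche 3.1 → 10.4 kJ/mol.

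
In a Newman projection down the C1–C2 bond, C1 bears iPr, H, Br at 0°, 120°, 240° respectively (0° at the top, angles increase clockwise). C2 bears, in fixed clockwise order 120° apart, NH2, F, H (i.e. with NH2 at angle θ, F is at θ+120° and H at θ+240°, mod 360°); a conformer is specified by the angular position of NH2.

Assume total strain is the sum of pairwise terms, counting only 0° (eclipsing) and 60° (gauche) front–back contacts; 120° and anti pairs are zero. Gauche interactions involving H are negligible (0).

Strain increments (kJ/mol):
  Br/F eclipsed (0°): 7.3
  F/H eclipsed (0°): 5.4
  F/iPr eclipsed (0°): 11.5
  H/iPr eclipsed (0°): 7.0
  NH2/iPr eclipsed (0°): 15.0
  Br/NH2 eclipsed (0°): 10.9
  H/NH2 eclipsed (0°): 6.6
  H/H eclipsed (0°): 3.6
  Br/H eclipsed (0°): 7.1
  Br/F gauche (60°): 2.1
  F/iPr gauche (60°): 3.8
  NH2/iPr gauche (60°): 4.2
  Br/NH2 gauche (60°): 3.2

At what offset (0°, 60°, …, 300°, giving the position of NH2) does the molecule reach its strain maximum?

0°

NH2 at 0° (eclipsed): iPr–NH2 eclipsed, H–F eclipsed, Br–H eclipsed; 15.0 + 5.4 + 7.1 = 27.5 kJ/mol.
NH2 at 60° (staggered): iPr–NH2 gauche, Br–F gauche; 4.2 + 2.1 = 6.3 kJ/mol.
NH2 at 120° (eclipsed): iPr–H eclipsed, H–NH2 eclipsed, Br–F eclipsed; 7.0 + 6.6 + 7.3 = 20.9 kJ/mol.
NH2 at 180° (staggered): iPr–F gauche, Br–NH2 gauche, Br–F gauche; 3.8 + 3.2 + 2.1 = 9.1 kJ/mol.
NH2 at 240° (eclipsed): iPr–F eclipsed, H–H eclipsed, Br–NH2 eclipsed; 11.5 + 3.6 + 10.9 = 26.0 kJ/mol.
NH2 at 300° (staggered): iPr–NH2 gauche, iPr–F gauche, Br–NH2 gauche; 4.2 + 3.8 + 3.2 = 11.2 kJ/mol.
The maximum (27.5 kJ/mol) occurs with NH2 at 0°.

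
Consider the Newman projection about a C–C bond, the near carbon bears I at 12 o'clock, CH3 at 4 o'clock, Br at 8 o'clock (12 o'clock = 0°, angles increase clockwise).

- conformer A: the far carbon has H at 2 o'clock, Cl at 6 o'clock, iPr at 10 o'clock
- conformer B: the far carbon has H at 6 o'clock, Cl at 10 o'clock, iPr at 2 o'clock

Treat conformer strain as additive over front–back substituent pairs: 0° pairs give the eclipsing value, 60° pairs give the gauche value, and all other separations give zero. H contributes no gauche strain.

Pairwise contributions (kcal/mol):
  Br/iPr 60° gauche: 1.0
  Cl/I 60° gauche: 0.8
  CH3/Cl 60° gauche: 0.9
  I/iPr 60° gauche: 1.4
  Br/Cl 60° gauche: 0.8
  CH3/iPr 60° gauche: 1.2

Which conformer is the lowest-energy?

A

A (staggered): I–iPr gauche, CH3–Cl gauche, Br–Cl gauche, Br–iPr gauche; 1.4 + 0.9 + 0.8 + 1.0 = 4.1 kcal/mol.
B (staggered): I–Cl gauche, I–iPr gauche, CH3–iPr gauche, Br–Cl gauche; 0.8 + 1.4 + 1.2 + 0.8 = 4.2 kcal/mol.
A has the lowest total (4.1 kcal/mol).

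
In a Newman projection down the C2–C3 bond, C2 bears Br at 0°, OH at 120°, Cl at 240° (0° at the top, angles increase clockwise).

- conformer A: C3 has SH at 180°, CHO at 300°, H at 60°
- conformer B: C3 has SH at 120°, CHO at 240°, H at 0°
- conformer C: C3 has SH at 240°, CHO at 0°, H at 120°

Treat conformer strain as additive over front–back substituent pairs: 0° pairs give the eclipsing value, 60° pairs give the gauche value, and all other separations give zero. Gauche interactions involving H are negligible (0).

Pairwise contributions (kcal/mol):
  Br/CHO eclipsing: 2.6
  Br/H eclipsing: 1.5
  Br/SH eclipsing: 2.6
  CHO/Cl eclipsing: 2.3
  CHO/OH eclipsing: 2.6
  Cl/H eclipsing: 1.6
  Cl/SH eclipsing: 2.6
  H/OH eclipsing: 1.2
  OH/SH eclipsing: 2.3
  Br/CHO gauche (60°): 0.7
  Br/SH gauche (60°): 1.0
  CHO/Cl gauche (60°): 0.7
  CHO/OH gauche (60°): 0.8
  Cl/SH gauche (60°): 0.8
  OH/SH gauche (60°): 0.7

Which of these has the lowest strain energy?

A is staggered. Br at 0° is gauche with CHO at 300° (0.7); OH at 120° is gauche with SH at 180° (0.7); Cl at 240° is gauche with SH at 180° (0.8); Cl at 240° is gauche with CHO at 300° (0.7). Total 2.9 kcal/mol.
B is eclipsed. Br at 0° is eclipsed with H at 0° (1.5); OH at 120° is eclipsed with SH at 120° (2.3); Cl at 240° is eclipsed with CHO at 240° (2.3). Total 6.1 kcal/mol.
C is eclipsed. Br at 0° is eclipsed with CHO at 0° (2.6); OH at 120° is eclipsed with H at 120° (1.2); Cl at 240° is eclipsed with SH at 240° (2.6). Total 6.4 kcal/mol.
A has the lowest total (2.9 kcal/mol).

A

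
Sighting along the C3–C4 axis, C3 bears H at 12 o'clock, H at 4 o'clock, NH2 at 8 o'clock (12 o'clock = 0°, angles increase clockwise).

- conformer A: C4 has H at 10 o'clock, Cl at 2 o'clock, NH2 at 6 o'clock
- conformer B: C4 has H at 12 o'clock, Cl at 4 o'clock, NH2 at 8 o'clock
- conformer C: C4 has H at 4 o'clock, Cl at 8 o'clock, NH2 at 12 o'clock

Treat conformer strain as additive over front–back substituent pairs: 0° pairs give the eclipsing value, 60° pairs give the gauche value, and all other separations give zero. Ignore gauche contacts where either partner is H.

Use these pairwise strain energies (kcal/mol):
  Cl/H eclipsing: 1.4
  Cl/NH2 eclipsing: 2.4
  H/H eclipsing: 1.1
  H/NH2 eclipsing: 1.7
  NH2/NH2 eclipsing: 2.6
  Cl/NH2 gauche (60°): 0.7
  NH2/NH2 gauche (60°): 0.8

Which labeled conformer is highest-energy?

C

A (staggered): NH2(240°)/NH2(180°) gauche 0.8 → 0.8 kcal/mol.
B (eclipsed): H(0°)/H(0°) eclipsed 1.1; H(120°)/Cl(120°) eclipsed 1.4; NH2(240°)/NH2(240°) eclipsed 2.6 → 5.1 kcal/mol.
C (eclipsed): H(0°)/NH2(0°) eclipsed 1.7; H(120°)/H(120°) eclipsed 1.1; NH2(240°)/Cl(240°) eclipsed 2.4 → 5.2 kcal/mol.
C has the highest total (5.2 kcal/mol).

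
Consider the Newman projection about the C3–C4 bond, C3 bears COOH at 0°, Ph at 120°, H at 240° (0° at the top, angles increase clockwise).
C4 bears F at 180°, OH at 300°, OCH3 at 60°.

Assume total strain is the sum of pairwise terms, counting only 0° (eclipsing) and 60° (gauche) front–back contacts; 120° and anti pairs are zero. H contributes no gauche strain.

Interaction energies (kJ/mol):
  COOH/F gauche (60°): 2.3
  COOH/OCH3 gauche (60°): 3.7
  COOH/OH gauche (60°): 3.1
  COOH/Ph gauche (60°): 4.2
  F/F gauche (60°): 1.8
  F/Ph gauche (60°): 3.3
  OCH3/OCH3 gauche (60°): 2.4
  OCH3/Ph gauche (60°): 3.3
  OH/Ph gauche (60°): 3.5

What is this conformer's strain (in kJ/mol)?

This conformer (staggered): COOH(0°)/OH(300°) gauche 3.1; COOH(0°)/OCH3(60°) gauche 3.7; Ph(120°)/F(180°) gauche 3.3; Ph(120°)/OCH3(60°) gauche 3.3 → 13.4 kJ/mol.

13.4 kJ/mol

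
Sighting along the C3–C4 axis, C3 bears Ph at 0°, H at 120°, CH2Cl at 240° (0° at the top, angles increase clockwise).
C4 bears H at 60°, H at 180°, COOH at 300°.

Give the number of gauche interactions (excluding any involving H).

2

Non-H gauche pairs: Ph(0°)/COOH(300°); CH2Cl(240°)/COOH(300°) — 2 interactions.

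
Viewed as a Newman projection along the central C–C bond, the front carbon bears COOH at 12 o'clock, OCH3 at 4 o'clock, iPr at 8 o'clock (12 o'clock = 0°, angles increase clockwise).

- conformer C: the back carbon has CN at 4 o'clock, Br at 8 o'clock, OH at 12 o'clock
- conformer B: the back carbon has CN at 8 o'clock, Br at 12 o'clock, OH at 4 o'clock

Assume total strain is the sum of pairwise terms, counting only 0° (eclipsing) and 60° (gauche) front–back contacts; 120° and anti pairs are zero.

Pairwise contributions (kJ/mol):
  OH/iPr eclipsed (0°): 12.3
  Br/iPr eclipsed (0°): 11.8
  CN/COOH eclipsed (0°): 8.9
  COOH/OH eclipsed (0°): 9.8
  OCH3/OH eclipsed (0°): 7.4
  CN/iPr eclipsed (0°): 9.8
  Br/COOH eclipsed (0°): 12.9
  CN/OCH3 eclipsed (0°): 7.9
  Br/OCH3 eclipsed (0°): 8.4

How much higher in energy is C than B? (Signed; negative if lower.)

C is eclipsed. COOH at 0° is eclipsed with OH at 0° (9.8); OCH3 at 120° is eclipsed with CN at 120° (7.9); iPr at 240° is eclipsed with Br at 240° (11.8). Total 29.5 kJ/mol.
B is eclipsed. COOH at 0° is eclipsed with Br at 0° (12.9); OCH3 at 120° is eclipsed with OH at 120° (7.4); iPr at 240° is eclipsed with CN at 240° (9.8). Total 30.1 kJ/mol.
E(C) − E(B) = 29.5 − 30.1 = -0.6 kJ/mol.

-0.6 kJ/mol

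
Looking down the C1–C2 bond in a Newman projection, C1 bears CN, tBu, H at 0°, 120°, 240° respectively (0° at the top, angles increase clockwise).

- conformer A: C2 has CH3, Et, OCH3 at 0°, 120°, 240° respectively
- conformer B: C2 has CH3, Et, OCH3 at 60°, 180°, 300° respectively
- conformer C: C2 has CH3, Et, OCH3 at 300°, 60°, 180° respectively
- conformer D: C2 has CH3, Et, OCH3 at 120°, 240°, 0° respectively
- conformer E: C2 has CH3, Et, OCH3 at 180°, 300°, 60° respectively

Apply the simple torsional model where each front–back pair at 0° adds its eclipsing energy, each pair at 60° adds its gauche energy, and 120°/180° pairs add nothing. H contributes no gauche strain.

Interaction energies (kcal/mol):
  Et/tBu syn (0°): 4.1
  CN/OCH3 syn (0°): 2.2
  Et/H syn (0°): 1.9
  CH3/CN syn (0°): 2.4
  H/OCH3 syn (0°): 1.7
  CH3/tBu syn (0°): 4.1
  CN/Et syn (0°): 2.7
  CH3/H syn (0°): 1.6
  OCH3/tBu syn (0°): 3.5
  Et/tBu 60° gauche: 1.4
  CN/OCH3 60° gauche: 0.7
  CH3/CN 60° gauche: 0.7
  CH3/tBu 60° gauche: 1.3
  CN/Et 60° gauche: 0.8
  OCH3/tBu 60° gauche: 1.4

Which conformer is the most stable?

B

A (eclipsed): CN–CH3 eclipsed, tBu–Et eclipsed, H–OCH3 eclipsed; 2.4 + 4.1 + 1.7 = 8.2 kcal/mol.
B (staggered): CN–CH3 gauche, CN–OCH3 gauche, tBu–CH3 gauche, tBu–Et gauche; 0.7 + 0.7 + 1.3 + 1.4 = 4.1 kcal/mol.
C (staggered): CN–CH3 gauche, CN–Et gauche, tBu–Et gauche, tBu–OCH3 gauche; 0.7 + 0.8 + 1.4 + 1.4 = 4.3 kcal/mol.
D (eclipsed): CN–OCH3 eclipsed, tBu–CH3 eclipsed, H–Et eclipsed; 2.2 + 4.1 + 1.9 = 8.2 kcal/mol.
E (staggered): CN–Et gauche, CN–OCH3 gauche, tBu–CH3 gauche, tBu–OCH3 gauche; 0.8 + 0.7 + 1.3 + 1.4 = 4.2 kcal/mol.
B has the lowest total (4.1 kcal/mol).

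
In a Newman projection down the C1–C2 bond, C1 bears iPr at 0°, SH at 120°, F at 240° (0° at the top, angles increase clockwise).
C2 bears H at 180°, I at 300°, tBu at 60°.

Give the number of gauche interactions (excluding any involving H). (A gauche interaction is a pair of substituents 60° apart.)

Non-H gauche pairs: iPr(0°)/I(300°); iPr(0°)/tBu(60°); SH(120°)/tBu(60°); F(240°)/I(300°) — 4 interactions.

4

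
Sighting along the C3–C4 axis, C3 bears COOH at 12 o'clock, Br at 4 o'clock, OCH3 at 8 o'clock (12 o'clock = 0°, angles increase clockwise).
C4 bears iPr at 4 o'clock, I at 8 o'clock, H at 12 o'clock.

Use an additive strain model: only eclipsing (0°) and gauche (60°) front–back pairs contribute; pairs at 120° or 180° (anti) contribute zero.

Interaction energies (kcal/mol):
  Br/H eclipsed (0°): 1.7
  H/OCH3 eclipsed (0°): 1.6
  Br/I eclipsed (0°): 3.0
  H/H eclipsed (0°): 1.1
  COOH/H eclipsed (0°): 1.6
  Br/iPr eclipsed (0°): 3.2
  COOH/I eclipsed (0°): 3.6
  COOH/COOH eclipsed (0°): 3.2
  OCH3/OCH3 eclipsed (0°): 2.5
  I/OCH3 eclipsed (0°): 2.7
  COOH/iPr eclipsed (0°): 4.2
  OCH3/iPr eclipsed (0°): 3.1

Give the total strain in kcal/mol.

This conformer (eclipsed): COOH(0°)/H(0°) eclipsed 1.6; Br(120°)/iPr(120°) eclipsed 3.2; OCH3(240°)/I(240°) eclipsed 2.7 → 7.5 kcal/mol.

7.5 kcal/mol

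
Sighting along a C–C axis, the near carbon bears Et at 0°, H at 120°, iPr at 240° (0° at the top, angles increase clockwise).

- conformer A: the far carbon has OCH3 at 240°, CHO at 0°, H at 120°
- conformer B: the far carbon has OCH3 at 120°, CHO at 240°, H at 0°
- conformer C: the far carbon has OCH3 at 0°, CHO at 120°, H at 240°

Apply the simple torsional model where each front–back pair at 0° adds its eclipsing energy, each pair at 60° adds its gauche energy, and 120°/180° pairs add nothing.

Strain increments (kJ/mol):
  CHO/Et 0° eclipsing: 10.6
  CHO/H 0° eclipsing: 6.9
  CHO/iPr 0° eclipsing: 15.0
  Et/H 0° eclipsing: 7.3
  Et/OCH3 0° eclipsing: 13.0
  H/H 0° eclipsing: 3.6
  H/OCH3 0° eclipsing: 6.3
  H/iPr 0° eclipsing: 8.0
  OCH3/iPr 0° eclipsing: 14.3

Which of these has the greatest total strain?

B

A is eclipsed. Et at 0° is eclipsed with CHO at 0° (10.6); H at 120° is eclipsed with H at 120° (3.6); iPr at 240° is eclipsed with OCH3 at 240° (14.3). Total 28.5 kJ/mol.
B is eclipsed. Et at 0° is eclipsed with H at 0° (7.3); H at 120° is eclipsed with OCH3 at 120° (6.3); iPr at 240° is eclipsed with CHO at 240° (15.0). Total 28.6 kJ/mol.
C is eclipsed. Et at 0° is eclipsed with OCH3 at 0° (13.0); H at 120° is eclipsed with CHO at 120° (6.9); iPr at 240° is eclipsed with H at 240° (8.0). Total 27.9 kJ/mol.
B has the highest total (28.6 kJ/mol).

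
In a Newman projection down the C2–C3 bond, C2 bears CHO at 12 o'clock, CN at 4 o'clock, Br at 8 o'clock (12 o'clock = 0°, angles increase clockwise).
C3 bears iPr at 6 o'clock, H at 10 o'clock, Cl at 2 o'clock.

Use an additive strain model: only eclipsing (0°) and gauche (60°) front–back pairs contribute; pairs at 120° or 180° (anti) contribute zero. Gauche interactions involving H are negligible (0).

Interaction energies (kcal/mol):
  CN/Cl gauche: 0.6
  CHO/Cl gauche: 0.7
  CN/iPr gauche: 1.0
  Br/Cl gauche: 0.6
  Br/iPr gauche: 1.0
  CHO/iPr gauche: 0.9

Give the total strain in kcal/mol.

3.3 kcal/mol

This conformer (staggered): CHO–Cl gauche, CN–iPr gauche, CN–Cl gauche, Br–iPr gauche; 0.7 + 1.0 + 0.6 + 1.0 = 3.3 kcal/mol.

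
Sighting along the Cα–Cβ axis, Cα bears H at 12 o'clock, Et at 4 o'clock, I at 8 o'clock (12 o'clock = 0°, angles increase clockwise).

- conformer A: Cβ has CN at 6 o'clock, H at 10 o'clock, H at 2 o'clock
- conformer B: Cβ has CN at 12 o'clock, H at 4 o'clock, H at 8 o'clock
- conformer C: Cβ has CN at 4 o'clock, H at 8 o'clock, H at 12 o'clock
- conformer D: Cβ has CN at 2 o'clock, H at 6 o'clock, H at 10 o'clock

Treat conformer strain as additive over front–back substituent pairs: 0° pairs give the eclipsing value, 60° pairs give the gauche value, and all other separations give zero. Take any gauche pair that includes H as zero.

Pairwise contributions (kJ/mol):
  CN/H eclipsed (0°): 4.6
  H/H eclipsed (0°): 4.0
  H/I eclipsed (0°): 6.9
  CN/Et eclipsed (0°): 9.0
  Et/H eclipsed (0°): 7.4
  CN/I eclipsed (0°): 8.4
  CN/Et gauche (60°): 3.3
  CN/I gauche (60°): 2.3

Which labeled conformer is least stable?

C

A (staggered): Et–CN gauche, I–CN gauche; 3.3 + 2.3 = 5.6 kJ/mol.
B (eclipsed): H–CN eclipsed, Et–H eclipsed, I–H eclipsed; 4.6 + 7.4 + 6.9 = 18.9 kJ/mol.
C (eclipsed): H–H eclipsed, Et–CN eclipsed, I–H eclipsed; 4.0 + 9.0 + 6.9 = 19.9 kJ/mol.
D (staggered): Et–CN gauche; 3.3 = 3.3 kJ/mol.
C has the highest total (19.9 kJ/mol).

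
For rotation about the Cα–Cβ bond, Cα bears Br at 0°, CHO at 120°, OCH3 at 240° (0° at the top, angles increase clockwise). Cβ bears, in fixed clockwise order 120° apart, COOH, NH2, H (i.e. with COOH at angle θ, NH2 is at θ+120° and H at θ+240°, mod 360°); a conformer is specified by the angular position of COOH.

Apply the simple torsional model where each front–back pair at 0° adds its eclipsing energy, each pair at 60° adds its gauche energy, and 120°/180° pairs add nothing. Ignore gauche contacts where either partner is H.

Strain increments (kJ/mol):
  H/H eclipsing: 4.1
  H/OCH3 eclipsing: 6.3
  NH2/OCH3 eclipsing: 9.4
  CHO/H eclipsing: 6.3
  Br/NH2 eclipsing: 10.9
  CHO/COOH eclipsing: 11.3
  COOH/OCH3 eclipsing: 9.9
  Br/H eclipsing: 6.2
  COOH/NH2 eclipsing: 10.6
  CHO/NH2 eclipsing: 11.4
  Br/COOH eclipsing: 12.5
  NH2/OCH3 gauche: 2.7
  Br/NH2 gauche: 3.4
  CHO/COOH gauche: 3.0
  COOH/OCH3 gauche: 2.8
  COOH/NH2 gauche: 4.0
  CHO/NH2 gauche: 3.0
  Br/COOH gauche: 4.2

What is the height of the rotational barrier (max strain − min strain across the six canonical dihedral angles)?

18.3 kJ/mol

COOH at 0° (eclipsed): Br(0°)/COOH(0°) eclipsed 12.5; CHO(120°)/NH2(120°) eclipsed 11.4; OCH3(240°)/H(240°) eclipsed 6.3 → 30.2 kJ/mol.
COOH at 60° (staggered): Br(0°)/COOH(60°) gauche 4.2; CHO(120°)/COOH(60°) gauche 3.0; CHO(120°)/NH2(180°) gauche 3.0; OCH3(240°)/NH2(180°) gauche 2.7 → 12.9 kJ/mol.
COOH at 120° (eclipsed): Br(0°)/H(0°) eclipsed 6.2; CHO(120°)/COOH(120°) eclipsed 11.3; OCH3(240°)/NH2(240°) eclipsed 9.4 → 26.9 kJ/mol.
COOH at 180° (staggered): Br(0°)/NH2(300°) gauche 3.4; CHO(120°)/COOH(180°) gauche 3.0; OCH3(240°)/COOH(180°) gauche 2.8; OCH3(240°)/NH2(300°) gauche 2.7 → 11.9 kJ/mol.
COOH at 240° (eclipsed): Br(0°)/NH2(0°) eclipsed 10.9; CHO(120°)/H(120°) eclipsed 6.3; OCH3(240°)/COOH(240°) eclipsed 9.9 → 27.1 kJ/mol.
COOH at 300° (staggered): Br(0°)/COOH(300°) gauche 4.2; Br(0°)/NH2(60°) gauche 3.4; CHO(120°)/NH2(60°) gauche 3.0; OCH3(240°)/COOH(300°) gauche 2.8 → 13.4 kJ/mol.
Max at 0° (30.2 kJ/mol), min at 180° (11.9 kJ/mol); barrier = 18.3 kJ/mol.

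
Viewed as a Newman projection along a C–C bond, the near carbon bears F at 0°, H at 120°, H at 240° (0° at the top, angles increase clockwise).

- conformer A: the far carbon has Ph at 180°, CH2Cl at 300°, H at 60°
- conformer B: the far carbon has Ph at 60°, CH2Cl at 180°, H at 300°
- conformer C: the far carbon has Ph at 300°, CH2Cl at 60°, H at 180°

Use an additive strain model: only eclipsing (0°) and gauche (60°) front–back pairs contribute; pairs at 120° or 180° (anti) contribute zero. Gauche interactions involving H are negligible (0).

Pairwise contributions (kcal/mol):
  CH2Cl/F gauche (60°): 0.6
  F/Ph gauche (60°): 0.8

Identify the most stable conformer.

A

A is staggered. F at 0° is gauche with CH2Cl at 300° (0.6). Total 0.6 kcal/mol.
B is staggered. F at 0° is gauche with Ph at 60° (0.8). Total 0.8 kcal/mol.
C is staggered. F at 0° is gauche with Ph at 300° (0.8); F at 0° is gauche with CH2Cl at 60° (0.6). Total 1.4 kcal/mol.
A has the lowest total (0.6 kcal/mol).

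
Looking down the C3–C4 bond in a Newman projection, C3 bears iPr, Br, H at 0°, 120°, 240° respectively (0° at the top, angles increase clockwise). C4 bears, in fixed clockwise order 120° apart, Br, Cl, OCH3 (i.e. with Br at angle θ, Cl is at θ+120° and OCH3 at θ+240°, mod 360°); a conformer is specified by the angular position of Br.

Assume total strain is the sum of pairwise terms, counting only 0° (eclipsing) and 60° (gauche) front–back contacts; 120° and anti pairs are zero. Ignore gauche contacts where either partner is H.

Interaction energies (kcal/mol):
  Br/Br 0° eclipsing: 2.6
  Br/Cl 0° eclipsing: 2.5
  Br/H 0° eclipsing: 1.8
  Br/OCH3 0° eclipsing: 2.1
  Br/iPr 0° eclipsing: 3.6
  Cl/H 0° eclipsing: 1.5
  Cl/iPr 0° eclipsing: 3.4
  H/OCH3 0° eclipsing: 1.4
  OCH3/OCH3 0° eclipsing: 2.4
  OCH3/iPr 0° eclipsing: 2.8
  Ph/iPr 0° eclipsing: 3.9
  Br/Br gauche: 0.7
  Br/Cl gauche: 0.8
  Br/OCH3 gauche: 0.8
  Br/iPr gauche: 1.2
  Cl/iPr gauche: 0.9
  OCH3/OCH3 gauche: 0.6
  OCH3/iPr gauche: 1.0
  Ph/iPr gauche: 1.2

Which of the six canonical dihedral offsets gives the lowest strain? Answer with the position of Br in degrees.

Br at 0° (eclipsed): iPr(0°)/Br(0°) eclipsed 3.6; Br(120°)/Cl(120°) eclipsed 2.5; H(240°)/OCH3(240°) eclipsed 1.4 → 7.5 kcal/mol.
Br at 60° (staggered): iPr(0°)/Br(60°) gauche 1.2; iPr(0°)/OCH3(300°) gauche 1.0; Br(120°)/Br(60°) gauche 0.7; Br(120°)/Cl(180°) gauche 0.8 → 3.7 kcal/mol.
Br at 120° (eclipsed): iPr(0°)/OCH3(0°) eclipsed 2.8; Br(120°)/Br(120°) eclipsed 2.6; H(240°)/Cl(240°) eclipsed 1.5 → 6.9 kcal/mol.
Br at 180° (staggered): iPr(0°)/Cl(300°) gauche 0.9; iPr(0°)/OCH3(60°) gauche 1.0; Br(120°)/Br(180°) gauche 0.7; Br(120°)/OCH3(60°) gauche 0.8 → 3.4 kcal/mol.
Br at 240° (eclipsed): iPr(0°)/Cl(0°) eclipsed 3.4; Br(120°)/OCH3(120°) eclipsed 2.1; H(240°)/Br(240°) eclipsed 1.8 → 7.3 kcal/mol.
Br at 300° (staggered): iPr(0°)/Br(300°) gauche 1.2; iPr(0°)/Cl(60°) gauche 0.9; Br(120°)/Cl(60°) gauche 0.8; Br(120°)/OCH3(180°) gauche 0.8 → 3.7 kcal/mol.
The minimum (3.4 kcal/mol) occurs with Br at 180°.

180°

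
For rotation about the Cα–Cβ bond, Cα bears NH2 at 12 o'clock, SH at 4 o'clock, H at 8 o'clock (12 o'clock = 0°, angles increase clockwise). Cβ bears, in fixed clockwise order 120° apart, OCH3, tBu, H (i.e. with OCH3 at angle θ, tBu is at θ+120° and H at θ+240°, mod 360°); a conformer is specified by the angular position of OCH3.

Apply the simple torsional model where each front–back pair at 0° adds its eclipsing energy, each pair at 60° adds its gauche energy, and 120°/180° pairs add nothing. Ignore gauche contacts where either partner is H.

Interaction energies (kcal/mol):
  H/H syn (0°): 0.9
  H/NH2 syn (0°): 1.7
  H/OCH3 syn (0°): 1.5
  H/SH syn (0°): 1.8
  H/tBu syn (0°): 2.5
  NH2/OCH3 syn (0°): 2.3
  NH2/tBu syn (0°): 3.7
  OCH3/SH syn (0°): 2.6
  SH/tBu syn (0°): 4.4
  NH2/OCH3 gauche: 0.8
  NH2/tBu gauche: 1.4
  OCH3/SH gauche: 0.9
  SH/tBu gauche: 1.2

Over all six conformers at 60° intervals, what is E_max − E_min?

OCH3 at 0° is eclipsed. NH2 at 0° is eclipsed with OCH3 at 0° (2.3); SH at 120° is eclipsed with tBu at 120° (4.4); H at 240° is eclipsed with H at 240° (0.9). Total 7.6 kcal/mol.
OCH3 at 60° is staggered. NH2 at 0° is gauche with OCH3 at 60° (0.8); SH at 120° is gauche with OCH3 at 60° (0.9); SH at 120° is gauche with tBu at 180° (1.2). Total 2.9 kcal/mol.
OCH3 at 120° is eclipsed. NH2 at 0° is eclipsed with H at 0° (1.7); SH at 120° is eclipsed with OCH3 at 120° (2.6); H at 240° is eclipsed with tBu at 240° (2.5). Total 6.8 kcal/mol.
OCH3 at 180° is staggered. NH2 at 0° is gauche with tBu at 300° (1.4); SH at 120° is gauche with OCH3 at 180° (0.9). Total 2.3 kcal/mol.
OCH3 at 240° is eclipsed. NH2 at 0° is eclipsed with tBu at 0° (3.7); SH at 120° is eclipsed with H at 120° (1.8); H at 240° is eclipsed with OCH3 at 240° (1.5). Total 7.0 kcal/mol.
OCH3 at 300° is staggered. NH2 at 0° is gauche with OCH3 at 300° (0.8); NH2 at 0° is gauche with tBu at 60° (1.4); SH at 120° is gauche with tBu at 60° (1.2). Total 3.4 kcal/mol.
Max at 0° (7.6 kcal/mol), min at 180° (2.3 kcal/mol); barrier = 5.3 kcal/mol.

5.3 kcal/mol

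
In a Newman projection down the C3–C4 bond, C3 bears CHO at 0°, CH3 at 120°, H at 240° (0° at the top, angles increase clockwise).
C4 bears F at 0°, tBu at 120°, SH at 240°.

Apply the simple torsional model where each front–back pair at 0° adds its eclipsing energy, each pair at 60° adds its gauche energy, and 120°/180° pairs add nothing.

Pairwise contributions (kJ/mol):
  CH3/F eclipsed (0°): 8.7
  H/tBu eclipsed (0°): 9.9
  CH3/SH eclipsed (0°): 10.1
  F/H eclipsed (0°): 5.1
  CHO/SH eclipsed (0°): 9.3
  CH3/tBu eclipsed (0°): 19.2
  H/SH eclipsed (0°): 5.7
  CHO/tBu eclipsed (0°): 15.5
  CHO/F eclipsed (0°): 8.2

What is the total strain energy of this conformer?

This conformer (eclipsed): CHO(0°)/F(0°) eclipsed 8.2; CH3(120°)/tBu(120°) eclipsed 19.2; H(240°)/SH(240°) eclipsed 5.7 → 33.1 kJ/mol.

33.1 kJ/mol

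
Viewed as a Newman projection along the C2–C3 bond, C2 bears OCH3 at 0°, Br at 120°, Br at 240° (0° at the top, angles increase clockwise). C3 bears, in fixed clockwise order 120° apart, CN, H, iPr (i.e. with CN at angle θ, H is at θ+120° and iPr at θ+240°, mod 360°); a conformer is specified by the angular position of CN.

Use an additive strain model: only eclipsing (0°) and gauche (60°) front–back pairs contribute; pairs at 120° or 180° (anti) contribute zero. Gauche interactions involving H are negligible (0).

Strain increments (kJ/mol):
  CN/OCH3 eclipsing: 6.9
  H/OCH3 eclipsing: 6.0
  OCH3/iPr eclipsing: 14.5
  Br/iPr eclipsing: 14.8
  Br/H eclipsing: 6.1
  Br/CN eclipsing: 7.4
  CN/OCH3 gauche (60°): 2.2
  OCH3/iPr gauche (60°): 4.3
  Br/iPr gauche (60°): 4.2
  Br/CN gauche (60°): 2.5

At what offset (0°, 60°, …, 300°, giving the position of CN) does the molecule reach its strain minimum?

300°

CN at 0° (eclipsed): OCH3–CN eclipsed, Br–H eclipsed, Br–iPr eclipsed; 6.9 + 6.1 + 14.8 = 27.8 kJ/mol.
CN at 60° (staggered): OCH3–CN gauche, OCH3–iPr gauche, Br–CN gauche, Br–iPr gauche; 2.2 + 4.3 + 2.5 + 4.2 = 13.2 kJ/mol.
CN at 120° (eclipsed): OCH3–iPr eclipsed, Br–CN eclipsed, Br–H eclipsed; 14.5 + 7.4 + 6.1 = 28.0 kJ/mol.
CN at 180° (staggered): OCH3–iPr gauche, Br–CN gauche, Br–iPr gauche, Br–CN gauche; 4.3 + 2.5 + 4.2 + 2.5 = 13.5 kJ/mol.
CN at 240° (eclipsed): OCH3–H eclipsed, Br–iPr eclipsed, Br–CN eclipsed; 6.0 + 14.8 + 7.4 = 28.2 kJ/mol.
CN at 300° (staggered): OCH3–CN gauche, Br–iPr gauche, Br–CN gauche, Br–iPr gauche; 2.2 + 4.2 + 2.5 + 4.2 = 13.1 kJ/mol.
The minimum (13.1 kJ/mol) occurs with CN at 300°.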